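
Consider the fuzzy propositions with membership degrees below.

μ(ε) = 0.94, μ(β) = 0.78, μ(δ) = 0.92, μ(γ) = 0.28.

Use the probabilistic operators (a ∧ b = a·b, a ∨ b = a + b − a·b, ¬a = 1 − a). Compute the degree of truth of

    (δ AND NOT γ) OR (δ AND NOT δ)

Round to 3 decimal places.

NOT γ = 1 − 0.2800 = 0.7200
δ AND NOT γ = a·b on (0.9200, 0.7200) = 0.6624
NOT δ = 1 − 0.9200 = 0.0800
δ AND NOT δ = a·b on (0.9200, 0.0800) = 0.0736
(δ AND NOT γ) OR (δ AND NOT δ) = a + b − a·b on (0.6624, 0.0736) = 0.6872

0.687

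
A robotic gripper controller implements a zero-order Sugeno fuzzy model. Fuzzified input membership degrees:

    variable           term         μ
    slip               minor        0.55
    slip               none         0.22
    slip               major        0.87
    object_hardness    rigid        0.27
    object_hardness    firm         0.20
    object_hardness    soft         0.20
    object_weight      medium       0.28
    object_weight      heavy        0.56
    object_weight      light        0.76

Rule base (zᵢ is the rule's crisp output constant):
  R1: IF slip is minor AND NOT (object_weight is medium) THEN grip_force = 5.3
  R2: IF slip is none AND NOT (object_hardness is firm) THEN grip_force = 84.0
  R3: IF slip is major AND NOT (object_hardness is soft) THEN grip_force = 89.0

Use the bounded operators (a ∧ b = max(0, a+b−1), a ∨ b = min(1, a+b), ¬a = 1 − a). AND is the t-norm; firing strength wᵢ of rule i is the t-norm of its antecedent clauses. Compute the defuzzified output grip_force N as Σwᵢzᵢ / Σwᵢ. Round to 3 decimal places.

R1 (z=5.3): minor=0.55, ¬medium=1−0.28=0.72; AND[max(0, a+b−1)] → w = 0.27
R2 (z=84.0): none=0.22, ¬firm=1−0.20=0.80; AND[max(0, a+b−1)] → w = 0.02
R3 (z=89.0): major=0.87, ¬soft=1−0.20=0.80; AND[max(0, a+b−1)] → w = 0.67
Weighted average = (0.27·5.3 + 0.02·84.0 + 0.67·89.0) / (0.27 + 0.02 + 0.67)
  = 62.7410 / 0.9600 = 65.355

65.355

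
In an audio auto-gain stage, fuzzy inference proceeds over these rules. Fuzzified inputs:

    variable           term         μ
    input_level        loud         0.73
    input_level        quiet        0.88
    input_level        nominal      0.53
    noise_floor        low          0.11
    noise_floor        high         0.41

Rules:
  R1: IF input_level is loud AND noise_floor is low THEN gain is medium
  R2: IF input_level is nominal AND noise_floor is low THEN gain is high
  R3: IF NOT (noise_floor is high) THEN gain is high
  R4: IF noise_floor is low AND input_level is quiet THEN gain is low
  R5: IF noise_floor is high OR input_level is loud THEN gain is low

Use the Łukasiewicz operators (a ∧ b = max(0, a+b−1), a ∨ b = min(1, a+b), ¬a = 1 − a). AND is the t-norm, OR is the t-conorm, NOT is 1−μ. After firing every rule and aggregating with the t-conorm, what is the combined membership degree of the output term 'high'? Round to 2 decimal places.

0.59

R1: loud=0.73, low=0.11; AND[max(0, a+b−1)] → w = 0.00
R2: nominal=0.53, low=0.11; AND[max(0, a+b−1)] → w = 0.00
R3: ¬high=1−0.41=0.59 → w = 0.59
R4: low=0.11, quiet=0.88; AND[max(0, a+b−1)] → w = 0.00
R5: high=0.41, loud=0.73; OR[min(1, a+b)] → w = 1.00
Rules with consequent 'high': {R2, R3} → strengths 0.00, 0.59
Aggregate via t-conorm [min(1, a+b)]: 0.59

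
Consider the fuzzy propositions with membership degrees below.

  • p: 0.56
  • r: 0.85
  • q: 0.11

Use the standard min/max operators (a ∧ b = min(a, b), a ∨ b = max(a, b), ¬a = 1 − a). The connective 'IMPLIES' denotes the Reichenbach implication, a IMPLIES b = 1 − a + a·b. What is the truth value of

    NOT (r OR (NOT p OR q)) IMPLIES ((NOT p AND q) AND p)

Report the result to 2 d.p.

NOT p = 1 − 0.56 = 0.44
NOT p OR q = max(a, b) on (0.44, 0.11) = 0.44
r OR (NOT p OR q) = max(a, b) on (0.85, 0.44) = 0.85
NOT (r OR (NOT p OR q)) = 1 − 0.85 = 0.15
NOT p = 1 − 0.56 = 0.44
NOT p AND q = min(a, b) on (0.44, 0.11) = 0.11
(NOT p AND q) AND p = min(a, b) on (0.11, 0.56) = 0.11
NOT (r OR (NOT p OR q)) IMPLIES ((NOT p AND q) AND p)  [Reichenbach: 1 − a + a·b] with a=0.15, b=0.11 → 0.87

0.87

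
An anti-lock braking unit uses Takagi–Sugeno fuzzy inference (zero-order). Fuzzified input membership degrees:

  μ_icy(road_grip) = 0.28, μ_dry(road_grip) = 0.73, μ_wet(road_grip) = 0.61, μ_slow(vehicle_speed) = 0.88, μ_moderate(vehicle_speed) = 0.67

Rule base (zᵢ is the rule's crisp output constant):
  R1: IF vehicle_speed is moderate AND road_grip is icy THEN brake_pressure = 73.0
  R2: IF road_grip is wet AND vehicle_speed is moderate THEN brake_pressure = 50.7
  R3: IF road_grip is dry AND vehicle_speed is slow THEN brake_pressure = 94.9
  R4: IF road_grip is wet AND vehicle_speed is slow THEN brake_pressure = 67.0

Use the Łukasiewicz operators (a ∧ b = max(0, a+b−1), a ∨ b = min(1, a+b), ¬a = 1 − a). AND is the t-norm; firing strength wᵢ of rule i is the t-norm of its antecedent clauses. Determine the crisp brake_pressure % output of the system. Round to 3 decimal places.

R1 (z=73.0): moderate=0.67, icy=0.28; AND[max(0, a+b−1)] → w = 0.00
R2 (z=50.7): wet=0.61, moderate=0.67; AND[max(0, a+b−1)] → w = 0.28
R3 (z=94.9): dry=0.73, slow=0.88; AND[max(0, a+b−1)] → w = 0.61
R4 (z=67.0): wet=0.61, slow=0.88; AND[max(0, a+b−1)] → w = 0.49
Weighted average = (0.00·73.0 + 0.28·50.7 + 0.61·94.9 + 0.49·67.0) / (0.00 + 0.28 + 0.61 + 0.49)
  = 104.9150 / 1.3800 = 76.025

76.025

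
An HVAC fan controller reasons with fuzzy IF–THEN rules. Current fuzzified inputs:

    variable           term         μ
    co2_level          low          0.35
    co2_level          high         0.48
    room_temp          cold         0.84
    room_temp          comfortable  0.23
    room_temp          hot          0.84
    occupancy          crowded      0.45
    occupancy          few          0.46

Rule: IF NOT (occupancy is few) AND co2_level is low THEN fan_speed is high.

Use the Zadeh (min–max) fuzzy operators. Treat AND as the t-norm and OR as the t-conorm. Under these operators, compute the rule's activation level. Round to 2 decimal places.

firing strength: ¬few=1−0.46=0.54, low=0.35; AND[min(a, b)] → w = 0.35

0.35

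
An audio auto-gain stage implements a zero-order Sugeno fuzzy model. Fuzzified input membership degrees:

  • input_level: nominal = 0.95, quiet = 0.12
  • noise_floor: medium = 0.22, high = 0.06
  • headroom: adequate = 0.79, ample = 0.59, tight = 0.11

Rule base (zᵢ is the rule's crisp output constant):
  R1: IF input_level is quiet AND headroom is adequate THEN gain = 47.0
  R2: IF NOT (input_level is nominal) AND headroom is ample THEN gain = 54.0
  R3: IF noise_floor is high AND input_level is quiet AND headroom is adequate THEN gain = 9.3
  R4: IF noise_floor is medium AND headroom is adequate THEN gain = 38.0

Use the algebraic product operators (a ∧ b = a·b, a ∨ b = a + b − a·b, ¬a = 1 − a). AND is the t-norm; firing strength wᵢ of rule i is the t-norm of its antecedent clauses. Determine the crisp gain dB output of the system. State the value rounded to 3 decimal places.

R1 (z=47.0): quiet=0.12, adequate=0.79; AND[a·b] → w = 0.0948
R2 (z=54.0): ¬nominal=1−0.95=0.05, ample=0.59; AND[a·b] → w = 0.0295
R3 (z=9.3): high=0.06, quiet=0.12, adequate=0.79; AND[a·b] → w = 0.0057
R4 (z=38.0): medium=0.22, adequate=0.79; AND[a·b] → w = 0.1738
Weighted average = (0.0948·47.0 + 0.0295·54.0 + 0.0057·9.3 + 0.1738·38.0) / (0.0948 + 0.0295 + 0.0057 + 0.1738)
  = 12.7059 / 0.3038 = 41.825

41.825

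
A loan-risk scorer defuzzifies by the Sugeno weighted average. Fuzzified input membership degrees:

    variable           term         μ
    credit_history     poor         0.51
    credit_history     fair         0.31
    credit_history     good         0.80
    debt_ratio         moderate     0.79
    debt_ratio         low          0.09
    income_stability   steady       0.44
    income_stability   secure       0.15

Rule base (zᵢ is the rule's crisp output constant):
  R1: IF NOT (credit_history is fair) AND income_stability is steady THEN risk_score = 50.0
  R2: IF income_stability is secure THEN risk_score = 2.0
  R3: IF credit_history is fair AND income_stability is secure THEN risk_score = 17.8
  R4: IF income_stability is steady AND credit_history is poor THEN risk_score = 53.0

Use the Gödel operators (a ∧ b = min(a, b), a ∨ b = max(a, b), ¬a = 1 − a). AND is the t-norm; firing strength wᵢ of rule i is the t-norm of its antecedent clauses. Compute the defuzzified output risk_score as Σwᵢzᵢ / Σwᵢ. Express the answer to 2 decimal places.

40.92

R1 (z=50.0): ¬fair=1−0.31=0.69, steady=0.44; AND[min(a, b)] → w = 0.44
R2 (z=2.0): secure=0.15 → w = 0.15
R3 (z=17.8): fair=0.31, secure=0.15; AND[min(a, b)] → w = 0.15
R4 (z=53.0): steady=0.44, poor=0.51; AND[min(a, b)] → w = 0.44
Weighted average = (0.44·50.0 + 0.15·2.0 + 0.15·17.8 + 0.44·53.0) / (0.44 + 0.15 + 0.15 + 0.44)
  = 48.2900 / 1.1800 = 40.92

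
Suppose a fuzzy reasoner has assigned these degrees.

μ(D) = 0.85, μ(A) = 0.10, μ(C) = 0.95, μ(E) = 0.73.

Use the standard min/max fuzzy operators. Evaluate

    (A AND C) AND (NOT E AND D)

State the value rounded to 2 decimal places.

A AND C = min(a, b) on (0.10, 0.95) = 0.10
NOT E = 1 − 0.73 = 0.27
NOT E AND D = min(a, b) on (0.27, 0.85) = 0.27
(A AND C) AND (NOT E AND D) = min(a, b) on (0.10, 0.27) = 0.10

0.10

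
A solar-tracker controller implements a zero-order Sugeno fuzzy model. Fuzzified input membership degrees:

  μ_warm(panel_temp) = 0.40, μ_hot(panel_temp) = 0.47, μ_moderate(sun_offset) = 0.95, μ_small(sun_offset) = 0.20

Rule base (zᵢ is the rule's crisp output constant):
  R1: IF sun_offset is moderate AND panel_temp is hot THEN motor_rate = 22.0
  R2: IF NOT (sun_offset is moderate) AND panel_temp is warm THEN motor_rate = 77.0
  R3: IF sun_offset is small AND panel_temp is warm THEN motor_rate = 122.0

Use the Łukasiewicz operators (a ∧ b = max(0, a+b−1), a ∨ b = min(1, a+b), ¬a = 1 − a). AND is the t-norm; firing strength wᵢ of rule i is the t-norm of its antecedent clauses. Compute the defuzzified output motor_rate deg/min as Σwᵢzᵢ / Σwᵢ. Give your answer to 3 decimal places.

22.000

R1 (z=22.0): moderate=0.95, hot=0.47; AND[max(0, a+b−1)] → w = 0.42
R2 (z=77.0): ¬moderate=1−0.95=0.05, warm=0.40; AND[max(0, a+b−1)] → w = 0.00
R3 (z=122.0): small=0.20, warm=0.40; AND[max(0, a+b−1)] → w = 0.00
Weighted average = (0.42·22.0 + 0.00·77.0 + 0.00·122.0) / (0.42 + 0.00 + 0.00)
  = 9.2400 / 0.4200 = 22.000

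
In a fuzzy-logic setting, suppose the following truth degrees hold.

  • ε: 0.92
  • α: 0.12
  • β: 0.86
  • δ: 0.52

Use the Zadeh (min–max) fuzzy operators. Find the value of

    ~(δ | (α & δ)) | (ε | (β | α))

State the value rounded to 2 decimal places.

α & δ = min(a, b) on (0.12, 0.52) = 0.12
δ | (α & δ) = max(a, b) on (0.52, 0.12) = 0.52
~(δ | (α & δ)) = 1 − 0.52 = 0.48
β | α = max(a, b) on (0.86, 0.12) = 0.86
ε | (β | α) = max(a, b) on (0.92, 0.86) = 0.92
~(δ | (α & δ)) | (ε | (β | α)) = max(a, b) on (0.48, 0.92) = 0.92

0.92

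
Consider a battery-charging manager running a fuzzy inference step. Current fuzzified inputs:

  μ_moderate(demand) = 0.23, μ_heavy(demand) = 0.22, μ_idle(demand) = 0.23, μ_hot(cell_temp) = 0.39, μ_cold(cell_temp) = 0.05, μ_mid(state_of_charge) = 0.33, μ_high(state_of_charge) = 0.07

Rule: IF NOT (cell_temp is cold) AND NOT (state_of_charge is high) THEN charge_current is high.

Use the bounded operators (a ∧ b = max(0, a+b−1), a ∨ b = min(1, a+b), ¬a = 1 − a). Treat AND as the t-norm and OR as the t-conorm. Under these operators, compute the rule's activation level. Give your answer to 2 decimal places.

0.88

firing strength: ¬cold=1−0.05=0.95, ¬high=1−0.07=0.93; AND[max(0, a+b−1)] → w = 0.88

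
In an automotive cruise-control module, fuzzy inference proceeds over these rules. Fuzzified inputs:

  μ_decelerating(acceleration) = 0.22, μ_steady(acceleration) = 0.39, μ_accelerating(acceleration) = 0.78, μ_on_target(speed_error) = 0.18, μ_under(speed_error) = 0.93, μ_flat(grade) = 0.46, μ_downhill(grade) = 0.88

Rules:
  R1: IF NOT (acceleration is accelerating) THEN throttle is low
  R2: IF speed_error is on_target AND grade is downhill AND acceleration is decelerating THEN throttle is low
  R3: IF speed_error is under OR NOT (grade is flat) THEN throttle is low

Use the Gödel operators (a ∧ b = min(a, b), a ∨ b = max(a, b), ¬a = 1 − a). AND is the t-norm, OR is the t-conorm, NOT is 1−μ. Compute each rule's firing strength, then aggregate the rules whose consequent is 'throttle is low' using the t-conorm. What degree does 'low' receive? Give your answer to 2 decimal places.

R1: ¬accelerating=1−0.78=0.22 → w = 0.22
R2: on_target=0.18, downhill=0.88, decelerating=0.22; AND[min(a, b)] → w = 0.18
R3: under=0.93, ¬flat=1−0.46=0.54; OR[max(a, b)] → w = 0.93
Rules with consequent 'low': {R1, R2, R3} → strengths 0.22, 0.18, 0.93
Aggregate via t-conorm [max(a, b)]: 0.93

0.93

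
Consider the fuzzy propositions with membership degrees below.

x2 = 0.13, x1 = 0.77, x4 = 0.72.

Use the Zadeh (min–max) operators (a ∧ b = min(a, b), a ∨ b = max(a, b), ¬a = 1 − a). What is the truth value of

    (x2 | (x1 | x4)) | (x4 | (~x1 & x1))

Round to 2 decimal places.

x1 | x4 = max(a, b) on (0.77, 0.72) = 0.77
x2 | (x1 | x4) = max(a, b) on (0.13, 0.77) = 0.77
~x1 = 1 − 0.77 = 0.23
~x1 & x1 = min(a, b) on (0.23, 0.77) = 0.23
x4 | (~x1 & x1) = max(a, b) on (0.72, 0.23) = 0.72
(x2 | (x1 | x4)) | (x4 | (~x1 & x1)) = max(a, b) on (0.77, 0.72) = 0.77

0.77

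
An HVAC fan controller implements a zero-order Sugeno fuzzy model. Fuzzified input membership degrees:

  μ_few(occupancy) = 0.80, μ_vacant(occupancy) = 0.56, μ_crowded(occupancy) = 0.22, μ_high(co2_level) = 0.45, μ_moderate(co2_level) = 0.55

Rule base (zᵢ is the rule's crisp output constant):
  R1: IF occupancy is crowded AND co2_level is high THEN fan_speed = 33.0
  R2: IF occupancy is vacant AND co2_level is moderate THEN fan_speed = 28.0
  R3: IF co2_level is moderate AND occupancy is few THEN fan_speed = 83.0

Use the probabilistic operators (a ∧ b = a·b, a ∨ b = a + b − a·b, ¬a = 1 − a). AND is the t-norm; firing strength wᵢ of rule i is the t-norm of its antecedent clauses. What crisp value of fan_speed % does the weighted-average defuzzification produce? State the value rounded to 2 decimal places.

R1 (z=33.0): crowded=0.22, high=0.45; AND[a·b] → w = 0.0990
R2 (z=28.0): vacant=0.56, moderate=0.55; AND[a·b] → w = 0.3080
R3 (z=83.0): moderate=0.55, few=0.80; AND[a·b] → w = 0.4400
Weighted average = (0.0990·33.0 + 0.3080·28.0 + 0.4400·83.0) / (0.0990 + 0.3080 + 0.4400)
  = 48.4110 / 0.8470 = 57.16

57.16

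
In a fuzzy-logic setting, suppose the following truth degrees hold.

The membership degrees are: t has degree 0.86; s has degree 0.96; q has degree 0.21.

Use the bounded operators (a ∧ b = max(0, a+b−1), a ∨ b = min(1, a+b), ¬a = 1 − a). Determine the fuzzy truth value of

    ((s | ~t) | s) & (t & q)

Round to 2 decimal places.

~t = 1 − 0.86 = 0.14
s | ~t = min(1, a+b) on (0.96, 0.14) = 1.00
(s | ~t) | s = min(1, a+b) on (1.00, 0.96) = 1.00
t & q = max(0, a+b−1) on (0.86, 0.21) = 0.07
((s | ~t) | s) & (t & q) = max(0, a+b−1) on (1.00, 0.07) = 0.07

0.07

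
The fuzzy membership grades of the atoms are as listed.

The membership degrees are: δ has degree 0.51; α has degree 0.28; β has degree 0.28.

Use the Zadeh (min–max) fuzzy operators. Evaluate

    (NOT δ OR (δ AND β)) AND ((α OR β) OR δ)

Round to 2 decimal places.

0.49

NOT δ = 1 − 0.51 = 0.49
δ AND β = min(a, b) on (0.51, 0.28) = 0.28
NOT δ OR (δ AND β) = max(a, b) on (0.49, 0.28) = 0.49
α OR β = max(a, b) on (0.28, 0.28) = 0.28
(α OR β) OR δ = max(a, b) on (0.28, 0.51) = 0.51
(NOT δ OR (δ AND β)) AND ((α OR β) OR δ) = min(a, b) on (0.49, 0.51) = 0.49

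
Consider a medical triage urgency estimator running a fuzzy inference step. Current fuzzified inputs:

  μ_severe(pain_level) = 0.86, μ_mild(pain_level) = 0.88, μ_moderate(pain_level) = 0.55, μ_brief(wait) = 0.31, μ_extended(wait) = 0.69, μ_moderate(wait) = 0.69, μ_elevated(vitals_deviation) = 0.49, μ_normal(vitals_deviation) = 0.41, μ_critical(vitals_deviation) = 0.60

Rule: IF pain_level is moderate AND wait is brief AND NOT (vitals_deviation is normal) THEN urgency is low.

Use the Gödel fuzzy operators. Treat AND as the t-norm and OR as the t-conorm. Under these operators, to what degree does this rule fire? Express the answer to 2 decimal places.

0.31

firing strength: moderate=0.55, brief=0.31, ¬normal=1−0.41=0.59; AND[min(a, b)] → w = 0.31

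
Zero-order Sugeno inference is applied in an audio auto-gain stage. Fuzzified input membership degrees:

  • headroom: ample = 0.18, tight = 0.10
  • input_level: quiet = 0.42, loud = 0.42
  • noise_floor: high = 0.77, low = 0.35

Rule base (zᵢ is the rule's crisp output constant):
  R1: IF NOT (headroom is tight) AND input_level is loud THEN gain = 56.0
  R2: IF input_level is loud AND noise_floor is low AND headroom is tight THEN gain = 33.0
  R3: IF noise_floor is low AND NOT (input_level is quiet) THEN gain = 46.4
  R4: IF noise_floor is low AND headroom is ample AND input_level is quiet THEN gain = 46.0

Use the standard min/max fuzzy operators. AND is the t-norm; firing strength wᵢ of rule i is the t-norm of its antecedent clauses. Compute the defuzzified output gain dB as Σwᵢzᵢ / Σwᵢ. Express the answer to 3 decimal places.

48.895

R1 (z=56.0): ¬tight=1−0.10=0.90, loud=0.42; AND[min(a, b)] → w = 0.42
R2 (z=33.0): loud=0.42, low=0.35, tight=0.10; AND[min(a, b)] → w = 0.10
R3 (z=46.4): low=0.35, ¬quiet=1−0.42=0.58; AND[min(a, b)] → w = 0.35
R4 (z=46.0): low=0.35, ample=0.18, quiet=0.42; AND[min(a, b)] → w = 0.18
Weighted average = (0.42·56.0 + 0.10·33.0 + 0.35·46.4 + 0.18·46.0) / (0.42 + 0.10 + 0.35 + 0.18)
  = 51.3400 / 1.0500 = 48.895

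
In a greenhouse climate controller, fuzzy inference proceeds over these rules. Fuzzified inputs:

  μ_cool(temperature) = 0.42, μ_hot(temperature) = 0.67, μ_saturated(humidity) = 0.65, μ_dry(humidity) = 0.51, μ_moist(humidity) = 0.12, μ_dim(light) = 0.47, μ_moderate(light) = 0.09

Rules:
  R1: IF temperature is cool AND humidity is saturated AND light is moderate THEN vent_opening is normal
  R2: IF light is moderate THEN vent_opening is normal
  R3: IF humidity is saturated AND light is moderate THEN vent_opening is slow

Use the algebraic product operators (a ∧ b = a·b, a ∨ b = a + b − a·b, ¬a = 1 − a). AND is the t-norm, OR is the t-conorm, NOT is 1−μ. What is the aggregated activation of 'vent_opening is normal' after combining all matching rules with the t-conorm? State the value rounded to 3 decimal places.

R1: cool=0.42, saturated=0.65, moderate=0.09; AND[a·b] → w = 0.0246
R2: moderate=0.09 → w = 0.0900
R3: saturated=0.65, moderate=0.09; AND[a·b] → w = 0.0585
Rules with consequent 'normal': {R1, R2} → strengths 0.0246, 0.0900
Aggregate via t-conorm [a + b − a·b]: 0.1124

0.112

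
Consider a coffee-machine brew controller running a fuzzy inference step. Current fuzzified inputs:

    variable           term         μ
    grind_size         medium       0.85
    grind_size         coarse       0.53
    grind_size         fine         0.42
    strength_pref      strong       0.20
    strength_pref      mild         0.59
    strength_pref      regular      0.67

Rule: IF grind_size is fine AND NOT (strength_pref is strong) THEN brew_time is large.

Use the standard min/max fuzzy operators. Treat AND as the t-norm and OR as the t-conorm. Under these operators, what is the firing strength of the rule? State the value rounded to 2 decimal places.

0.42

firing strength: fine=0.42, ¬strong=1−0.20=0.80; AND[min(a, b)] → w = 0.42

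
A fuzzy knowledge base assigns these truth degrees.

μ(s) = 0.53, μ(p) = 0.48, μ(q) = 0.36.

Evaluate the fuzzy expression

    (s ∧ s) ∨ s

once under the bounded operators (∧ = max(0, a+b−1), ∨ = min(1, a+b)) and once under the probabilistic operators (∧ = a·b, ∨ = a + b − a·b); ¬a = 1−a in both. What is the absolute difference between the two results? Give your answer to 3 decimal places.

Under bounded:
  s ∧ s = max(0, a+b−1) on (0.53, 0.53) = 0.06
  (s ∧ s) ∨ s = min(1, a+b) on (0.06, 0.53) = 0.59
  → value = 0.5900
Under probabilistic:
  s ∧ s = a·b on (0.5300, 0.5300) = 0.2809
  (s ∧ s) ∨ s = a + b − a·b on (0.2809, 0.5300) = 0.6620
  → value = 0.6620
|0.5900 − 0.6620| = 0.072

0.072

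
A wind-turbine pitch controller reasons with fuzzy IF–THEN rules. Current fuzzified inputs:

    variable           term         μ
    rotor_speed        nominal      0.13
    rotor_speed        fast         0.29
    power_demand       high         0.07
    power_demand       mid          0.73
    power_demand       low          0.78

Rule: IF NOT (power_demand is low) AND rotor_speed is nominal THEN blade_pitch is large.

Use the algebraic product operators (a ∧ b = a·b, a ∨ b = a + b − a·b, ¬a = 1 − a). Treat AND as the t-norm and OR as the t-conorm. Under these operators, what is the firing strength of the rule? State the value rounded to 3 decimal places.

firing strength: ¬low=1−0.78=0.22, nominal=0.13; AND[a·b] → w = 0.0286

0.029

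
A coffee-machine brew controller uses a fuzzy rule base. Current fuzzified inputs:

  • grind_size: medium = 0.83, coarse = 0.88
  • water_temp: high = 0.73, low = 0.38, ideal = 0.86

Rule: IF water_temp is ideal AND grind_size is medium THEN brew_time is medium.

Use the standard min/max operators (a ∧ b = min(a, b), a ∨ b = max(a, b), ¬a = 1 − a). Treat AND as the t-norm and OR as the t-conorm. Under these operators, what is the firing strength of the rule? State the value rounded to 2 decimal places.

firing strength: ideal=0.86, medium=0.83; AND[min(a, b)] → w = 0.83

0.83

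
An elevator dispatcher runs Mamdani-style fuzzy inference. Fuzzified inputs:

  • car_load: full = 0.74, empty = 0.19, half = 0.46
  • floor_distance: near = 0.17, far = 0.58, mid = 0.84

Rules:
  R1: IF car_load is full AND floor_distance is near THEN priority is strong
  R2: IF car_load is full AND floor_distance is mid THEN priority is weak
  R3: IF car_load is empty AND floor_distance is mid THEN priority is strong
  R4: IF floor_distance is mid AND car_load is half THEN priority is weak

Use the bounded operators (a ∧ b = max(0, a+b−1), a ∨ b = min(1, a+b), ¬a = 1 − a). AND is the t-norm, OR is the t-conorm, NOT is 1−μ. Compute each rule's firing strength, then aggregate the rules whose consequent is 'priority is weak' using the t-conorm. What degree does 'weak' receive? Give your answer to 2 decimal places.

R1: full=0.74, near=0.17; AND[max(0, a+b−1)] → w = 0.00
R2: full=0.74, mid=0.84; AND[max(0, a+b−1)] → w = 0.58
R3: empty=0.19, mid=0.84; AND[max(0, a+b−1)] → w = 0.03
R4: mid=0.84, half=0.46; AND[max(0, a+b−1)] → w = 0.30
Rules with consequent 'weak': {R2, R4} → strengths 0.58, 0.30
Aggregate via t-conorm [min(1, a+b)]: 0.88

0.88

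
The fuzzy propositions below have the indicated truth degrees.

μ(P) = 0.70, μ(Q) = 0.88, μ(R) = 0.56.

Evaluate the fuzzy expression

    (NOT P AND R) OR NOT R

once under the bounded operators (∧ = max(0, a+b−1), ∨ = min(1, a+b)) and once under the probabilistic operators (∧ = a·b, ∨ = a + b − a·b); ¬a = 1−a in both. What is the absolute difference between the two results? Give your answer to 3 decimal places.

0.094

Under bounded:
  NOT P = 1 − 0.70 = 0.30
  NOT P AND R = max(0, a+b−1) on (0.30, 0.56) = 0.00
  NOT R = 1 − 0.56 = 0.44
  (NOT P AND R) OR NOT R = min(1, a+b) on (0.00, 0.44) = 0.44
  → value = 0.4400
Under probabilistic:
  NOT P = 1 − 0.7000 = 0.3000
  NOT P AND R = a·b on (0.3000, 0.5600) = 0.1680
  NOT R = 1 − 0.5600 = 0.4400
  (NOT P AND R) OR NOT R = a + b − a·b on (0.1680, 0.4400) = 0.5341
  → value = 0.5341
|0.4400 − 0.5341| = 0.094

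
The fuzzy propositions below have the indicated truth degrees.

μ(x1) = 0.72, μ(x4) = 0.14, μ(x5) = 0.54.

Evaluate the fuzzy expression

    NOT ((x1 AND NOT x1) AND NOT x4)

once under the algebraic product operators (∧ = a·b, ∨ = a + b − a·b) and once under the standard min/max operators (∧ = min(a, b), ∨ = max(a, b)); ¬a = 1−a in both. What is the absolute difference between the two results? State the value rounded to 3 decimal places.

Under algebraic product:
  NOT x1 = 1 − 0.7200 = 0.2800
  x1 AND NOT x1 = a·b on (0.7200, 0.2800) = 0.2016
  NOT x4 = 1 − 0.1400 = 0.8600
  (x1 AND NOT x1) AND NOT x4 = a·b on (0.2016, 0.8600) = 0.1734
  NOT ((x1 AND NOT x1) AND NOT x4) = 1 − 0.1734 = 0.8266
  → value = 0.8266
Under standard min/max:
  NOT x1 = 1 − 0.72 = 0.28
  x1 AND NOT x1 = min(a, b) on (0.72, 0.28) = 0.28
  NOT x4 = 1 − 0.14 = 0.86
  (x1 AND NOT x1) AND NOT x4 = min(a, b) on (0.28, 0.86) = 0.28
  NOT ((x1 AND NOT x1) AND NOT x4) = 1 − 0.28 = 0.72
  → value = 0.7200
|0.8266 − 0.7200| = 0.107

0.107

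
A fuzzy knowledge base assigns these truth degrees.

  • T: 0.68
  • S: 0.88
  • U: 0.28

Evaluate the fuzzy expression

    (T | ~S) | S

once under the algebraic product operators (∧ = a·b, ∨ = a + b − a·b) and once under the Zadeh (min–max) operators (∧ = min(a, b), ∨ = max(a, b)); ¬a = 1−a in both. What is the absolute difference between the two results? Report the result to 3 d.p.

0.086

Under algebraic product:
  ~S = 1 − 0.8800 = 0.1200
  T | ~S = a + b − a·b on (0.6800, 0.1200) = 0.7184
  (T | ~S) | S = a + b − a·b on (0.7184, 0.8800) = 0.9662
  → value = 0.9662
Under Zadeh (min–max):
  ~S = 1 − 0.88 = 0.12
  T | ~S = max(a, b) on (0.68, 0.12) = 0.68
  (T | ~S) | S = max(a, b) on (0.68, 0.88) = 0.88
  → value = 0.8800
|0.9662 − 0.8800| = 0.086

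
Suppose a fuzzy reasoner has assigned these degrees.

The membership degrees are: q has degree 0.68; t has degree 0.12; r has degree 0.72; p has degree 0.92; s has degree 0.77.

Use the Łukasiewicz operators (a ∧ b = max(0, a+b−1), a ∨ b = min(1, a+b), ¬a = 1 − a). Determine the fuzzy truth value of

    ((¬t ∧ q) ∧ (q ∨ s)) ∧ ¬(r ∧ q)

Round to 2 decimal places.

0.16

¬t = 1 − 0.12 = 0.88
¬t ∧ q = max(0, a+b−1) on (0.88, 0.68) = 0.56
q ∨ s = min(1, a+b) on (0.68, 0.77) = 1.00
(¬t ∧ q) ∧ (q ∨ s) = max(0, a+b−1) on (0.56, 1.00) = 0.56
r ∧ q = max(0, a+b−1) on (0.72, 0.68) = 0.40
¬(r ∧ q) = 1 − 0.40 = 0.60
((¬t ∧ q) ∧ (q ∨ s)) ∧ ¬(r ∧ q) = max(0, a+b−1) on (0.56, 0.60) = 0.16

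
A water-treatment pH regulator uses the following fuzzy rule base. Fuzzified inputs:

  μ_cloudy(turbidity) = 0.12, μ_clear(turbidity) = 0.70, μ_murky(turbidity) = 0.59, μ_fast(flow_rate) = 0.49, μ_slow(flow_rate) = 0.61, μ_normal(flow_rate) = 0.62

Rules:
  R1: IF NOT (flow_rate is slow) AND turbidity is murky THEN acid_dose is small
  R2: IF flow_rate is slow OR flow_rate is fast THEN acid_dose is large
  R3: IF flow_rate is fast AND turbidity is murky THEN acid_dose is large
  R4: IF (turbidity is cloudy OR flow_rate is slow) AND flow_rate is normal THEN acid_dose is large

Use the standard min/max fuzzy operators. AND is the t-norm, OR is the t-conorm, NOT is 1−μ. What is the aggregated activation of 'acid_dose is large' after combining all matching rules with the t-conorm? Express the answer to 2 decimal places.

R1: ¬slow=1−0.61=0.39, murky=0.59; AND[min(a, b)] → w = 0.39
R2: slow=0.61, fast=0.49; OR[max(a, b)] → w = 0.61
R3: fast=0.49, murky=0.59; AND[min(a, b)] → w = 0.49
R4: (cloudy=0.12 OR slow=0.61) = 0.61; AND[min(a, b)] with normal=0.62 → w = 0.61
Rules with consequent 'large': {R2, R3, R4} → strengths 0.61, 0.49, 0.61
Aggregate via t-conorm [max(a, b)]: 0.61

0.61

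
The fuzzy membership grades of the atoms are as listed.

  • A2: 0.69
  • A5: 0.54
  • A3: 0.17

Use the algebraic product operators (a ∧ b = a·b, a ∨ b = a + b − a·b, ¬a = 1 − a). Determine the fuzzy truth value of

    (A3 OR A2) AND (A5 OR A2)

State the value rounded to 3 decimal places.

0.637

A3 OR A2 = a + b − a·b on (0.1700, 0.6900) = 0.7427
A5 OR A2 = a + b − a·b on (0.5400, 0.6900) = 0.8574
(A3 OR A2) AND (A5 OR A2) = a·b on (0.7427, 0.8574) = 0.6368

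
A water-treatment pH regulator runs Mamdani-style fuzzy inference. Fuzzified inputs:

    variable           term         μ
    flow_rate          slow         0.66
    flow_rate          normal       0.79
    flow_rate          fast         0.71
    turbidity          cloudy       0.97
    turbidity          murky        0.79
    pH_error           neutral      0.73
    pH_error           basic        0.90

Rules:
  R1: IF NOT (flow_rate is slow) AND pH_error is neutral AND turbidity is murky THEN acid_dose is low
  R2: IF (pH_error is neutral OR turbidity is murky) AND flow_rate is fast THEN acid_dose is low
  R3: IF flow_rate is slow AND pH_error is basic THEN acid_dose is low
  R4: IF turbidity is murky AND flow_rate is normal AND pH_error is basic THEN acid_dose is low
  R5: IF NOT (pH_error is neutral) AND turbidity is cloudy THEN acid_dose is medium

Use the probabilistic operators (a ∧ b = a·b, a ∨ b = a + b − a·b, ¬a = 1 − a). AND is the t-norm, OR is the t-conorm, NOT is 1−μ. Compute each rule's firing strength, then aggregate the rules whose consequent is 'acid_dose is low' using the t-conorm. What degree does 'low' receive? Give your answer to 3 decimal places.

0.953

R1: ¬slow=1−0.66=0.34, neutral=0.73, murky=0.79; AND[a·b] → w = 0.1961
R2: (neutral=0.73 OR murky=0.79) = 0.9433; AND[a·b] with fast=0.71 → w = 0.6697
R3: slow=0.66, basic=0.90; AND[a·b] → w = 0.5940
R4: murky=0.79, normal=0.79, basic=0.90; AND[a·b] → w = 0.5617
R5: ¬neutral=1−0.73=0.27, cloudy=0.97; AND[a·b] → w = 0.2619
Rules with consequent 'low': {R1, R2, R3, R4} → strengths 0.1961, 0.6697, 0.5940, 0.5617
Aggregate via t-conorm [a + b − a·b]: 0.9528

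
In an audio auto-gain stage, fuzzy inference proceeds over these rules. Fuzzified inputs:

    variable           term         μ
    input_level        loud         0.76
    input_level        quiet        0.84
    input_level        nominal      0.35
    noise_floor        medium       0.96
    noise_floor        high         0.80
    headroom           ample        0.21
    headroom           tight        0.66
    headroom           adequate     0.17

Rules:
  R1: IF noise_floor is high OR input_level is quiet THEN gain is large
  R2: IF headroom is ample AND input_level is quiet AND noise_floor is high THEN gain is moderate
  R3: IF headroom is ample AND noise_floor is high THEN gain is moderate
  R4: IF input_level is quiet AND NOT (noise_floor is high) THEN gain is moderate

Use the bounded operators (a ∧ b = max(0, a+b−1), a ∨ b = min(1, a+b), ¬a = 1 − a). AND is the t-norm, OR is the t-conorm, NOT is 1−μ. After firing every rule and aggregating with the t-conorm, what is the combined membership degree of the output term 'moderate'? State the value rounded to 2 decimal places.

0.05

R1: high=0.80, quiet=0.84; OR[min(1, a+b)] → w = 1.00
R2: ample=0.21, quiet=0.84, high=0.80; AND[max(0, a+b−1)] → w = 0.00
R3: ample=0.21, high=0.80; AND[max(0, a+b−1)] → w = 0.01
R4: quiet=0.84, ¬high=1−0.80=0.20; AND[max(0, a+b−1)] → w = 0.04
Rules with consequent 'moderate': {R2, R3, R4} → strengths 0.00, 0.01, 0.04
Aggregate via t-conorm [min(1, a+b)]: 0.05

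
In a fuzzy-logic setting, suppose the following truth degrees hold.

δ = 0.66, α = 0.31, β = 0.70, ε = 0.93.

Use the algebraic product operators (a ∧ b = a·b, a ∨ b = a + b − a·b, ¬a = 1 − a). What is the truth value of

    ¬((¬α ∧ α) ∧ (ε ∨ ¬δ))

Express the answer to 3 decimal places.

0.796

¬α = 1 − 0.3100 = 0.6900
¬α ∧ α = a·b on (0.6900, 0.3100) = 0.2139
¬δ = 1 − 0.6600 = 0.3400
ε ∨ ¬δ = a + b − a·b on (0.9300, 0.3400) = 0.9538
(¬α ∧ α) ∧ (ε ∨ ¬δ) = a·b on (0.2139, 0.9538) = 0.2040
¬((¬α ∧ α) ∧ (ε ∨ ¬δ)) = 1 − 0.2040 = 0.7960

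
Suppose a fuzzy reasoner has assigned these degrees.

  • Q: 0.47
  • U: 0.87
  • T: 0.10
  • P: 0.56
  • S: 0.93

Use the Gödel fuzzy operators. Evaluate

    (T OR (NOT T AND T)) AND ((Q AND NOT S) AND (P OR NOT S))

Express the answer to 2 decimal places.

0.07

NOT T = 1 − 0.10 = 0.90
NOT T AND T = min(a, b) on (0.90, 0.10) = 0.10
T OR (NOT T AND T) = max(a, b) on (0.10, 0.10) = 0.10
NOT S = 1 − 0.93 = 0.07
Q AND NOT S = min(a, b) on (0.47, 0.07) = 0.07
NOT S = 1 − 0.93 = 0.07
P OR NOT S = max(a, b) on (0.56, 0.07) = 0.56
(Q AND NOT S) AND (P OR NOT S) = min(a, b) on (0.07, 0.56) = 0.07
(T OR (NOT T AND T)) AND ((Q AND NOT S) AND (P OR NOT S)) = min(a, b) on (0.10, 0.07) = 0.07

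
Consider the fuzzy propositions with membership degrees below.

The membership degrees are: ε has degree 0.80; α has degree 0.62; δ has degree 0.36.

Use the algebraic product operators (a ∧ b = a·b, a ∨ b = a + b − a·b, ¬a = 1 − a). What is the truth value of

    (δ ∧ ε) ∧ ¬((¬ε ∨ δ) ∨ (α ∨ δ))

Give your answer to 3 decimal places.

δ ∧ ε = a·b on (0.3600, 0.8000) = 0.2880
¬ε = 1 − 0.8000 = 0.2000
¬ε ∨ δ = a + b − a·b on (0.2000, 0.3600) = 0.4880
α ∨ δ = a + b − a·b on (0.6200, 0.3600) = 0.7568
(¬ε ∨ δ) ∨ (α ∨ δ) = a + b − a·b on (0.4880, 0.7568) = 0.8755
¬((¬ε ∨ δ) ∨ (α ∨ δ)) = 1 − 0.8755 = 0.1245
(δ ∧ ε) ∧ ¬((¬ε ∨ δ) ∨ (α ∨ δ)) = a·b on (0.2880, 0.1245) = 0.0359

0.036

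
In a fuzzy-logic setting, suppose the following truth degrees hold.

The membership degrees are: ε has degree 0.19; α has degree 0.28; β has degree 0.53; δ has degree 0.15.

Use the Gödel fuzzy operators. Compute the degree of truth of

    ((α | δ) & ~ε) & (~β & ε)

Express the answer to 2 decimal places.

0.19

α | δ = max(a, b) on (0.28, 0.15) = 0.28
~ε = 1 − 0.19 = 0.81
(α | δ) & ~ε = min(a, b) on (0.28, 0.81) = 0.28
~β = 1 − 0.53 = 0.47
~β & ε = min(a, b) on (0.47, 0.19) = 0.19
((α | δ) & ~ε) & (~β & ε) = min(a, b) on (0.28, 0.19) = 0.19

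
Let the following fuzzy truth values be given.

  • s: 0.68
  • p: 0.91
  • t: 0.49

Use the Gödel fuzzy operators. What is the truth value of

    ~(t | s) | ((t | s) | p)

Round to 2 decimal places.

t | s = max(a, b) on (0.49, 0.68) = 0.68
~(t | s) = 1 − 0.68 = 0.32
t | s = max(a, b) on (0.49, 0.68) = 0.68
(t | s) | p = max(a, b) on (0.68, 0.91) = 0.91
~(t | s) | ((t | s) | p) = max(a, b) on (0.32, 0.91) = 0.91

0.91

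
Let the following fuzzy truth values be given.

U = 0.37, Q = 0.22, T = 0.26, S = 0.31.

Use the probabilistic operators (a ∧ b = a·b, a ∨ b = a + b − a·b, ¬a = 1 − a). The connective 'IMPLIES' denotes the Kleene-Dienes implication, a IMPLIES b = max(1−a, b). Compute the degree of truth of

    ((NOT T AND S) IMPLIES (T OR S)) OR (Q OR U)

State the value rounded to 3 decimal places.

NOT T = 1 − 0.2600 = 0.7400
NOT T AND S = a·b on (0.7400, 0.3100) = 0.2294
T OR S = a + b − a·b on (0.2600, 0.3100) = 0.4894
(NOT T AND S) IMPLIES (T OR S)  [Kleene-Dienes: max(1−a, b)] with a=0.2294, b=0.4894 → 0.7706
Q OR U = a + b − a·b on (0.2200, 0.3700) = 0.5086
((NOT T AND S) IMPLIES (T OR S)) OR (Q OR U) = a + b − a·b on (0.7706, 0.5086) = 0.8873

0.887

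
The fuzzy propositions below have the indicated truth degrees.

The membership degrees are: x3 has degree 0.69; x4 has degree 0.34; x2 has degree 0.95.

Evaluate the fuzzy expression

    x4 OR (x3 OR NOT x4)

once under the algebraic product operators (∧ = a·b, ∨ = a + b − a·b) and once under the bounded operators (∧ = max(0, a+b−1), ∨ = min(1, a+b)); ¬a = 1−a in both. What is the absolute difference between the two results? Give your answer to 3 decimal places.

Under algebraic product:
  NOT x4 = 1 − 0.3400 = 0.6600
  x3 OR NOT x4 = a + b − a·b on (0.6900, 0.6600) = 0.8946
  x4 OR (x3 OR NOT x4) = a + b − a·b on (0.3400, 0.8946) = 0.9304
  → value = 0.9304
Under bounded:
  NOT x4 = 1 − 0.34 = 0.66
  x3 OR NOT x4 = min(1, a+b) on (0.69, 0.66) = 1.00
  x4 OR (x3 OR NOT x4) = min(1, a+b) on (0.34, 1.00) = 1.00
  → value = 1.0000
|0.9304 − 1.0000| = 0.070

0.070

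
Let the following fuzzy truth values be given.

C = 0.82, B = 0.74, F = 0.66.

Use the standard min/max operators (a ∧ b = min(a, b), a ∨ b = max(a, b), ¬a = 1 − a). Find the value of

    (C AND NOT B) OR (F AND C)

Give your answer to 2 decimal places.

0.66

NOT B = 1 − 0.74 = 0.26
C AND NOT B = min(a, b) on (0.82, 0.26) = 0.26
F AND C = min(a, b) on (0.66, 0.82) = 0.66
(C AND NOT B) OR (F AND C) = max(a, b) on (0.26, 0.66) = 0.66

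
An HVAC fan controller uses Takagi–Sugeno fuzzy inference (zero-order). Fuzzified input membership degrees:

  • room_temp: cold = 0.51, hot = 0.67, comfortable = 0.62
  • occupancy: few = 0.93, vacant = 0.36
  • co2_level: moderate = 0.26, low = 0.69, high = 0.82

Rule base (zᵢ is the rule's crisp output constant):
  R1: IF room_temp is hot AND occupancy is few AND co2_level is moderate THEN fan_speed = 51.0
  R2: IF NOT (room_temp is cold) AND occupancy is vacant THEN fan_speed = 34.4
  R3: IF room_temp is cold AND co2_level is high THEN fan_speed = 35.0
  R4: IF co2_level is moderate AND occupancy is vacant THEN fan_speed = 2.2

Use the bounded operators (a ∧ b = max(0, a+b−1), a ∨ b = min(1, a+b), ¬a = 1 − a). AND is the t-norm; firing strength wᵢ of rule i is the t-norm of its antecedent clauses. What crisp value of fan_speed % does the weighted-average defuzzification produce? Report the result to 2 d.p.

R1 (z=51.0): hot=0.67, few=0.93, moderate=0.26; AND[max(0, a+b−1)] → w = 0.00
R2 (z=34.4): ¬cold=1−0.51=0.49, vacant=0.36; AND[max(0, a+b−1)] → w = 0.00
R3 (z=35.0): cold=0.51, high=0.82; AND[max(0, a+b−1)] → w = 0.33
R4 (z=2.2): moderate=0.26, vacant=0.36; AND[max(0, a+b−1)] → w = 0.00
Weighted average = (0.00·51.0 + 0.00·34.4 + 0.33·35.0 + 0.00·2.2) / (0.00 + 0.00 + 0.33 + 0.00)
  = 11.5500 / 0.3300 = 35.00

35.00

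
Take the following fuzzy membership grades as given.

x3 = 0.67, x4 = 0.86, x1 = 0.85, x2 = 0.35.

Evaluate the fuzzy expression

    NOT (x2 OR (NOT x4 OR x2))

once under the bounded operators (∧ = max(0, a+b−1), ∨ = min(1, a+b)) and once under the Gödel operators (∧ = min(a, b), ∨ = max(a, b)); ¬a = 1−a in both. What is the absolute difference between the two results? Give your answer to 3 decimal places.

0.490

Under bounded:
  NOT x4 = 1 − 0.86 = 0.14
  NOT x4 OR x2 = min(1, a+b) on (0.14, 0.35) = 0.49
  x2 OR (NOT x4 OR x2) = min(1, a+b) on (0.35, 0.49) = 0.84
  NOT (x2 OR (NOT x4 OR x2)) = 1 − 0.84 = 0.16
  → value = 0.1600
Under Gödel:
  NOT x4 = 1 − 0.86 = 0.14
  NOT x4 OR x2 = max(a, b) on (0.14, 0.35) = 0.35
  x2 OR (NOT x4 OR x2) = max(a, b) on (0.35, 0.35) = 0.35
  NOT (x2 OR (NOT x4 OR x2)) = 1 − 0.35 = 0.65
  → value = 0.6500
|0.1600 − 0.6500| = 0.490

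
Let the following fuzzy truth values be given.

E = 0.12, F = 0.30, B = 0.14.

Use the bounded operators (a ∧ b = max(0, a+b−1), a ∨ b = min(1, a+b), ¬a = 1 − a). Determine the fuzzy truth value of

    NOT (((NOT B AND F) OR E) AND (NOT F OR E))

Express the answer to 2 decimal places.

NOT B = 1 − 0.14 = 0.86
NOT B AND F = max(0, a+b−1) on (0.86, 0.30) = 0.16
(NOT B AND F) OR E = min(1, a+b) on (0.16, 0.12) = 0.28
NOT F = 1 − 0.30 = 0.70
NOT F OR E = min(1, a+b) on (0.70, 0.12) = 0.82
((NOT B AND F) OR E) AND (NOT F OR E) = max(0, a+b−1) on (0.28, 0.82) = 0.10
NOT (((NOT B AND F) OR E) AND (NOT F OR E)) = 1 − 0.10 = 0.90

0.90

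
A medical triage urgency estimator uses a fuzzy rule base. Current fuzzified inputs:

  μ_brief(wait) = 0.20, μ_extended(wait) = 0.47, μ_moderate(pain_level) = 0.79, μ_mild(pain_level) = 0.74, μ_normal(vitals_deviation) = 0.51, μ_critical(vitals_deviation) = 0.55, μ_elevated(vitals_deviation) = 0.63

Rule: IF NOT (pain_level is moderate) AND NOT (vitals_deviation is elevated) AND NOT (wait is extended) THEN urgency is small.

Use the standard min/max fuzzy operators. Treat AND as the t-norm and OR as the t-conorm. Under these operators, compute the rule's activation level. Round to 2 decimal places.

0.21

firing strength: ¬moderate=1−0.79=0.21, ¬elevated=1−0.63=0.37, ¬extended=1−0.47=0.53; AND[min(a, b)] → w = 0.21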